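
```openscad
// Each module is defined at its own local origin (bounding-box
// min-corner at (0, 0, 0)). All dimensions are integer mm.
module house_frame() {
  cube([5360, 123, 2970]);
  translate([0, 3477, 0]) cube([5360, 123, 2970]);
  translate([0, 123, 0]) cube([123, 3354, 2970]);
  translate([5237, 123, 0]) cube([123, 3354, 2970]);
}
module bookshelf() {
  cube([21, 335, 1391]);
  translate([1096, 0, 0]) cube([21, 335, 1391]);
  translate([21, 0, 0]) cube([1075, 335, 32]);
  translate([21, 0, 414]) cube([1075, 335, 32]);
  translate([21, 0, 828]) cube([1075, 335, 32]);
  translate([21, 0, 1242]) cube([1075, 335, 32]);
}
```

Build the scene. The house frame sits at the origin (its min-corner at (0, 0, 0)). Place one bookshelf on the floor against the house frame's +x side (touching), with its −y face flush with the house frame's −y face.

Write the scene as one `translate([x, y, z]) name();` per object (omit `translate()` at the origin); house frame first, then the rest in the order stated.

house_frame();
translate([5360, 0, 0]) bookshelf();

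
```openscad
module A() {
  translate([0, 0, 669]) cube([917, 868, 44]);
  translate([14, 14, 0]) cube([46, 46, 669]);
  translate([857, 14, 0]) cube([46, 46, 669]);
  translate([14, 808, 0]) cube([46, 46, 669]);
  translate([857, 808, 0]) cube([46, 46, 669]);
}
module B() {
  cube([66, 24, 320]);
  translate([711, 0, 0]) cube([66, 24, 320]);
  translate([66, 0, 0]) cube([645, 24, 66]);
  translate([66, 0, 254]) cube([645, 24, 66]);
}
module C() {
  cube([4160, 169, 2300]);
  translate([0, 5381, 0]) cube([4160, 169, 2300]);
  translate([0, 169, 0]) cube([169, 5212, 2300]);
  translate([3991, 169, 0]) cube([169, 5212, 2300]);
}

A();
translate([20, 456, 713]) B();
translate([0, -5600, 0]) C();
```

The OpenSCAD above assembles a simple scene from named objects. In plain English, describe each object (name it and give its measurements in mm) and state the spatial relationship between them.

A is a table: top 917 mm (x) × 868 mm (y), 44 mm thick, upper face at z = 713 mm, on four 46×46 mm square legs, each inset 14 mm from the nearest pair of top edges, running from z = 0 to the bottom of the top.

B is a rectangular picture frame lying in the x–z plane (depth along y). The opening is 645 mm wide (x) by 188 mm tall (z), surrounded by a border 66 mm wide on all four sides. The frame is 24 mm deep and is made of two full-height vertical stiles with two horizontal rails fitted between them.

C is the wall frame of a small rectangular building: four walls, each 2300 mm tall and 169 mm thick, enclosing a footprint 4160 mm (x) by 5550 mm (y) outside-to-outside, with no floor or roof. The front and back walls (the −y and +y sides) span the full width; the two side walls fit between them.

The picture frame is on top of the table. The house frame is on the floor beside the table on its −y side.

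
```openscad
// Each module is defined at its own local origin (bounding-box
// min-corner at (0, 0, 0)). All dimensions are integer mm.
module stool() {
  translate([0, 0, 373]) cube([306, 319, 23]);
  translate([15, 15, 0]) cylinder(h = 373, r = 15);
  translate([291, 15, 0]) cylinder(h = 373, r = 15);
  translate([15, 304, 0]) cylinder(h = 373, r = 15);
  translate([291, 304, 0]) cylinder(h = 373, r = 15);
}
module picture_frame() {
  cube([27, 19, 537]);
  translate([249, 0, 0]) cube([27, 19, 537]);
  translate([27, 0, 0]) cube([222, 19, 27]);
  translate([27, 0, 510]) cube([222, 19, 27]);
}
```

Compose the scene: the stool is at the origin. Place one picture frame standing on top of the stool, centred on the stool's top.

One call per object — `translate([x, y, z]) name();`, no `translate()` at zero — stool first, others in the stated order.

stool();
translate([15, 150, 396]) picture_frame();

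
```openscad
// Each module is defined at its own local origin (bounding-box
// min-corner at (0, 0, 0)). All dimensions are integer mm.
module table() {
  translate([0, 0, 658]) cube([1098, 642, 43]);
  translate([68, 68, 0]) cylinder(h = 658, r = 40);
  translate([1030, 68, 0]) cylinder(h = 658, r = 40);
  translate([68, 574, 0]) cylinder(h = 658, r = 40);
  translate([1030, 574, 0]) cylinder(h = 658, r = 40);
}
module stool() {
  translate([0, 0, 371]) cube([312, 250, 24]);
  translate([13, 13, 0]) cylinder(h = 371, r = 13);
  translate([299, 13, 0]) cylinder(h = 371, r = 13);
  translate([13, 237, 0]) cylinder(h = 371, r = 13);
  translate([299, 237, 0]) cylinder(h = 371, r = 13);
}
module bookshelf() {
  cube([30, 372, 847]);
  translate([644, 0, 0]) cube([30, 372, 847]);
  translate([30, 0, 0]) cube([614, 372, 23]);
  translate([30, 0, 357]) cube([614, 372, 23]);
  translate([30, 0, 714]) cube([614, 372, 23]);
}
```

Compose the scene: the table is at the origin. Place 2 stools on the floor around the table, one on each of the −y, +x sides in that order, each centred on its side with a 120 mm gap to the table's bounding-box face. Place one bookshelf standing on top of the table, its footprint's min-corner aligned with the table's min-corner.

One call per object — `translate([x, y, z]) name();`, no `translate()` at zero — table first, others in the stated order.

table();
translate([393, -370, 0]) stool();
translate([1218, 196, 0]) stool();
translate([0, 0, 701]) bookshelf();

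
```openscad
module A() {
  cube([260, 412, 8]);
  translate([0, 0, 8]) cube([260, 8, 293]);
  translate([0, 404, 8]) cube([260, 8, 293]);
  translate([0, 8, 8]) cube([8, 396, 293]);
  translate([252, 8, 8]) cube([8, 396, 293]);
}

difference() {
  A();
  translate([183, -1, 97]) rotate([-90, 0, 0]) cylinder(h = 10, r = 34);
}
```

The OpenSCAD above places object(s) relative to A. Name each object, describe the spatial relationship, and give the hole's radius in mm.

The subtracted cylinder has r = 34 mm.

A is an open box. The open box has a circular hole through its front wall. The hole's radius is 34 mm.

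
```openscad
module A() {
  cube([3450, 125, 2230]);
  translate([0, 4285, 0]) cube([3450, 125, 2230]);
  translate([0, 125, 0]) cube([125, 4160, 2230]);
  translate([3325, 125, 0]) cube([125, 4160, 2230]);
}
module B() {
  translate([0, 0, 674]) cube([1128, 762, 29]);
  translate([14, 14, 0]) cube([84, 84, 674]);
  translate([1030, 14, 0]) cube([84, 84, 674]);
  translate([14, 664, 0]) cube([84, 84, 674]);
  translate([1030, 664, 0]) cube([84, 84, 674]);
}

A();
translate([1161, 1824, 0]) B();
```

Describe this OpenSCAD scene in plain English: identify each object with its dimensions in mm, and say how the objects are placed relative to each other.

A is a box-shaped house frame (walls only): outside footprint 3450×4410 mm, wall height 2230 mm, wall thickness 125 mm. The two y-facing walls run the full x-width; the two x-facing walls fit between the inner faces of the y-facing walls.

B is a table: top 1128 mm (x) × 762 mm (y), 29 mm thick, upper face at z = 703 mm, on four 84×84 mm square legs, each inset 14 mm from the nearest pair of top edges, running from z = 0 to the bottom of the top.

The table sits inside the house frame, centred.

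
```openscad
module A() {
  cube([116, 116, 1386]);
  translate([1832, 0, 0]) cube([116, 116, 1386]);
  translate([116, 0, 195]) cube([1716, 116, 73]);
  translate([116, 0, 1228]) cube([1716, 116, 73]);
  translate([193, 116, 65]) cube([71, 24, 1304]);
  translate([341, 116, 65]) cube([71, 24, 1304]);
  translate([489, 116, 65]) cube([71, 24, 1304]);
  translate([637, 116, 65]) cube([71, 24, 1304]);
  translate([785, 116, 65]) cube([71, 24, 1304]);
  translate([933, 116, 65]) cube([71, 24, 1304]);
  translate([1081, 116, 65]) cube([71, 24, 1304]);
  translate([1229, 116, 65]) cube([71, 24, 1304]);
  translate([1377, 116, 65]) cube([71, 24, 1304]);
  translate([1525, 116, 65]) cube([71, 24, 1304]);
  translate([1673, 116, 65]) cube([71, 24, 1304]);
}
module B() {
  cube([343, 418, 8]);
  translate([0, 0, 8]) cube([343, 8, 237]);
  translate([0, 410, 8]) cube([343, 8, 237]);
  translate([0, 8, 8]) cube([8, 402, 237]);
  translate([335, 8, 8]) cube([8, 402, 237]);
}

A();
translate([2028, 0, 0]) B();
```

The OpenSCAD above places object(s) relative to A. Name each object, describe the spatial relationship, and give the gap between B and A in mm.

A is a fence section. B is an open box. The open box is on the floor beside the fence section on its +x side. The gap between the open box and the fence section is 80 mm.

The open box's nearest face is 80 mm from the fence section's +x face.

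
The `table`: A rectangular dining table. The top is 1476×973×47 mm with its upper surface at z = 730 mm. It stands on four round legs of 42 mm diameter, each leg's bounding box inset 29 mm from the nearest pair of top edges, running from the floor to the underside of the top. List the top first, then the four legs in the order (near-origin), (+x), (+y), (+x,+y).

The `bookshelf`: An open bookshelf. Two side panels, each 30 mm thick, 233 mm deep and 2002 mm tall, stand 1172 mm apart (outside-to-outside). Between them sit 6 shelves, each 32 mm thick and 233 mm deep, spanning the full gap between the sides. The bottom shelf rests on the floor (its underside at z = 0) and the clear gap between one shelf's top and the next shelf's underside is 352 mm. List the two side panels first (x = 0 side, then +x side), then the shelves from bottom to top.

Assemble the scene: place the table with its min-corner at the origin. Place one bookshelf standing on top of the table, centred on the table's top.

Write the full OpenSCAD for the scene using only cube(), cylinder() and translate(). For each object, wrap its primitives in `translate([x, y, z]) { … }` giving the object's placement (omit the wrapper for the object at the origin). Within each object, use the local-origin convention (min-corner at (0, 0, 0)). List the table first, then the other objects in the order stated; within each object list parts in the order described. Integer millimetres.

translate([0, 0, 683]) cube([1476, 973, 47]);
translate([50, 50, 0]) cylinder(h = 683, r = 21);
translate([1426, 50, 0]) cylinder(h = 683, r = 21);
translate([50, 923, 0]) cylinder(h = 683, r = 21);
translate([1426, 923, 0]) cylinder(h = 683, r = 21);
translate([152, 370, 730]) {
  cube([30, 233, 2002]);
  translate([1142, 0, 0]) cube([30, 233, 2002]);
  translate([30, 0, 0]) cube([1112, 233, 32]);
  translate([30, 0, 384]) cube([1112, 233, 32]);
  translate([30, 0, 768]) cube([1112, 233, 32]);
  translate([30, 0, 1152]) cube([1112, 233, 32]);
  translate([30, 0, 1536]) cube([1112, 233, 32]);
  translate([30, 0, 1920]) cube([1112, 233, 32]);
}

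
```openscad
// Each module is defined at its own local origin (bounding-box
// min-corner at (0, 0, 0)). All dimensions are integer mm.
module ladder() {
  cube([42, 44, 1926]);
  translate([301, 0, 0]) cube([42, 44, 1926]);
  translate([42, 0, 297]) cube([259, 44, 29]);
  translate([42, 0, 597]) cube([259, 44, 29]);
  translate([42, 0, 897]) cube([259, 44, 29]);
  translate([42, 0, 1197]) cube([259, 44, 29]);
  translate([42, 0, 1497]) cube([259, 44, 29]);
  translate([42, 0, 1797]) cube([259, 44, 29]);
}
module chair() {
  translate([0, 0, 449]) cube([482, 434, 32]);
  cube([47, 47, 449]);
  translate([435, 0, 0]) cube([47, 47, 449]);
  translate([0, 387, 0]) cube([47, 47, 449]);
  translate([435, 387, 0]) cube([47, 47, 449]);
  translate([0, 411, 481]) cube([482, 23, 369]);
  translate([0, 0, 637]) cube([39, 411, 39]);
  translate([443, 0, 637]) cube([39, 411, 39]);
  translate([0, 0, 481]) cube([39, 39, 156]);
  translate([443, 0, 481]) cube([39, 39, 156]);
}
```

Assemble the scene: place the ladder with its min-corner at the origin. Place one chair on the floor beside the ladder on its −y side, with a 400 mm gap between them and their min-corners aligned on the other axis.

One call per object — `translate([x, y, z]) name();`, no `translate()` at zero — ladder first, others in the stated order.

ladder();
translate([0, -834, 0]) chair();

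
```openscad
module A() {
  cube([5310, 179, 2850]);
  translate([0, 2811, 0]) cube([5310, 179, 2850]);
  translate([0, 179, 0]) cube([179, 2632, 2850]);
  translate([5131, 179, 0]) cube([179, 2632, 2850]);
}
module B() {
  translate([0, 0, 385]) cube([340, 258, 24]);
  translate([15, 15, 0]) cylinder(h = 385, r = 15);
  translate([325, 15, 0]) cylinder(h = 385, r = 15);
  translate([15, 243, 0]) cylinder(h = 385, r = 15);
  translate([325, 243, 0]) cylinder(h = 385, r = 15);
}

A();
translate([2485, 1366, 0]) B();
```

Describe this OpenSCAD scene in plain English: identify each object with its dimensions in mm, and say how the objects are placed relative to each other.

A is the wall frame of a small rectangular building: four walls, each 2850 mm tall and 179 mm thick, enclosing a footprint 5310 mm (x) by 2990 mm (y) outside-to-outside, with no floor or roof. The front and back walls (the −y and +y sides) span the full width; the two side walls fit between them.

B is a simple wooden stool: a rectangular seat 340 mm (x) by 258 mm (y), 24 mm thick, top face at z = 409 mm, on four round legs, each 30 mm in diameter. The legs rest on z = 0, each leg's axis is inset half a diameter from the nearest pair of seat edges (so the leg's bounding box is flush with the corner).

The stool sits inside the house frame, centred.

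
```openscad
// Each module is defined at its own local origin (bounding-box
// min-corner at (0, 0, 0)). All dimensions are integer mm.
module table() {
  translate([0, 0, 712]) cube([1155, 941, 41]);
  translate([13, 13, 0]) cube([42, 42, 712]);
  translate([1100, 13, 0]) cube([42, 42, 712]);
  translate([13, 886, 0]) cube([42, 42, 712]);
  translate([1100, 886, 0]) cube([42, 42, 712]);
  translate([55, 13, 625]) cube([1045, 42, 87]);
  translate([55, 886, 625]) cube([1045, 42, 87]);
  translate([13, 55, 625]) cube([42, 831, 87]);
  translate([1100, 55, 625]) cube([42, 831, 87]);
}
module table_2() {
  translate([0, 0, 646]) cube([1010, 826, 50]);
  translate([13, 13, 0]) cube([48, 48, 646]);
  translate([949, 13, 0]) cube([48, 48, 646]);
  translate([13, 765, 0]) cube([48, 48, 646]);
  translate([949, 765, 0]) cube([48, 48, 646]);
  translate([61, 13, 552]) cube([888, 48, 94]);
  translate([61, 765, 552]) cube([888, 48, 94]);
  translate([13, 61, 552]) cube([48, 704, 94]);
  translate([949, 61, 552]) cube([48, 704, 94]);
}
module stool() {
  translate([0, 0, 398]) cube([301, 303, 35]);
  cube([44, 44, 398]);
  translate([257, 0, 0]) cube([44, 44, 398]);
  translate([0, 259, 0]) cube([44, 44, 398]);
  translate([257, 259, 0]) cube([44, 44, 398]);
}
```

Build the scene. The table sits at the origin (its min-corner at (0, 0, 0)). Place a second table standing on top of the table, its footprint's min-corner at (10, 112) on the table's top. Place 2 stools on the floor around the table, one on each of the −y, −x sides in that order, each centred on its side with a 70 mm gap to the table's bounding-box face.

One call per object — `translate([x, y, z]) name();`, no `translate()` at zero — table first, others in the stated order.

table();
translate([10, 112, 753]) table_2();
translate([427, -373, 0]) stool();
translate([-371, 319, 0]) stool();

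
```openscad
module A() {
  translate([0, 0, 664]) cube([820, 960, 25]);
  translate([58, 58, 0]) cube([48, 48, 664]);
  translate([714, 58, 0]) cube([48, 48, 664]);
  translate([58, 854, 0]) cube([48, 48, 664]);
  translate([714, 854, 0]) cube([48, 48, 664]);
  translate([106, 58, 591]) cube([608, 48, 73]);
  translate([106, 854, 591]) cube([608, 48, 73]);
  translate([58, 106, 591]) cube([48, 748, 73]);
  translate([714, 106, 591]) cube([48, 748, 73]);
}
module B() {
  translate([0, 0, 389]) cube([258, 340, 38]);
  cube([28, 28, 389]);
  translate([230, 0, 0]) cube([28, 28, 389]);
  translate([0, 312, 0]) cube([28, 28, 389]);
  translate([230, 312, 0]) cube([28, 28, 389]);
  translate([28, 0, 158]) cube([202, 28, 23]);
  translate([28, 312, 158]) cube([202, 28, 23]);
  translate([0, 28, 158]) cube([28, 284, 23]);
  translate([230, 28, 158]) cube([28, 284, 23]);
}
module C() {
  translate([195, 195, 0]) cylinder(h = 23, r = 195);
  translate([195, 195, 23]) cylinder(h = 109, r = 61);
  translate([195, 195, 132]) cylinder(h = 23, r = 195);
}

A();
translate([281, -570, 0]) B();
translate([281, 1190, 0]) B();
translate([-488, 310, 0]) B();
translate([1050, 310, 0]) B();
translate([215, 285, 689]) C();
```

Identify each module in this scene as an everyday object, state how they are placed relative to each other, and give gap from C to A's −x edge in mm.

The spool's min-x is at 215; the table's min-x is 0; gap = 215 mm.

A is a table. B is a stool. C is a spool. Four stools sit around the table at the −y, +y, −x, +x sides. The spool is on top of the table, centred. The gap from the spool to the table's −x edge is 215 mm.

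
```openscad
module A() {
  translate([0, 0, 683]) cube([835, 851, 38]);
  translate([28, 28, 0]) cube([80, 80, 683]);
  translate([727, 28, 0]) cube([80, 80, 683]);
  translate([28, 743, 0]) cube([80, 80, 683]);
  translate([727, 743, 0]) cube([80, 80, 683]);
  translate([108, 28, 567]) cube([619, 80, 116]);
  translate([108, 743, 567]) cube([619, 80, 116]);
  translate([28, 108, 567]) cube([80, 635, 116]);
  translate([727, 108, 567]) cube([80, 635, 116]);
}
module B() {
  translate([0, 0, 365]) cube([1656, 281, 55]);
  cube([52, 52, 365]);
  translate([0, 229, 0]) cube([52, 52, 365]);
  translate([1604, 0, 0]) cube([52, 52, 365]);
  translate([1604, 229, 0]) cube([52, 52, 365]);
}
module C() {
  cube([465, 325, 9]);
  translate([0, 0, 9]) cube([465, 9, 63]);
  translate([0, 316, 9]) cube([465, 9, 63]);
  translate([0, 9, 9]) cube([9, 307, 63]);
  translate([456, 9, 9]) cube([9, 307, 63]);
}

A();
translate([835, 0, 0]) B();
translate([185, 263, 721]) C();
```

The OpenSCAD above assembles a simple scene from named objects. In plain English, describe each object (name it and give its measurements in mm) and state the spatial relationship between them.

A is a table: top 835 mm (x) × 851 mm (y), 38 mm thick, upper face at z = 721 mm, on four 80×80 mm square legs, each inset 28 mm from the nearest pair of top edges, running from z = 0 to the bottom of the top. Four apron rails, 80 mm thick and 116 mm tall, run between adjacent legs with their top edges flush with the underside of the top and their outer faces flush with the legs' outer faces.

B is a bench: a 1656×281 mm seat slab, 55 mm thick, top at z = 420 mm, on four 52×52 mm square legs flush with the seat corners and standing on z = 0.

C is an open-topped rectangular box: outside dimensions 465×325×72 mm, with a uniform wall and base thickness of 9 mm. The base is a full 465×325 slab on the floor; four walls sit on top of the base. The front and back walls (the −y and +y sides) span the full width; the two side walls fit between them.

The bench is against the table's +x side, with their −y faces flush. The open box is on top of the table, centred.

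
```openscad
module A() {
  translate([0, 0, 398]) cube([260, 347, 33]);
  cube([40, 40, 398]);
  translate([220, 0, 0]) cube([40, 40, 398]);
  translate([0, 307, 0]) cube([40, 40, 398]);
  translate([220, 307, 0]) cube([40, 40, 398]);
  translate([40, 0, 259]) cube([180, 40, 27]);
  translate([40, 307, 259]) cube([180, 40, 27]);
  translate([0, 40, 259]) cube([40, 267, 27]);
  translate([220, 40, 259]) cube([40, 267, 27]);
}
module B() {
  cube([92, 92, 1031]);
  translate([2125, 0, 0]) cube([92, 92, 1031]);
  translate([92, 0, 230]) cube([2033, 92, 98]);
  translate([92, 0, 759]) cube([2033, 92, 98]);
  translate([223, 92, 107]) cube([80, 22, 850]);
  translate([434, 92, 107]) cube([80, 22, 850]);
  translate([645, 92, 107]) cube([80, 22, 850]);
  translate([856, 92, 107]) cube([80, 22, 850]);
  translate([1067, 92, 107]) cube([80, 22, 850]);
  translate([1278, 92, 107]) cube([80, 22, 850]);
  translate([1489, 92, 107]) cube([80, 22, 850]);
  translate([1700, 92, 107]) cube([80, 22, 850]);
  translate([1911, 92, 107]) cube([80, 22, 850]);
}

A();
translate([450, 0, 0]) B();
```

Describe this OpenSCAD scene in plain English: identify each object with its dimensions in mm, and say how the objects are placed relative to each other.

A is a four-legged stool. The seat is a 260×347×33 mm slab whose top surface is at z = 431 mm; four square legs, each 40×40 mm in cross-section, run from the floor (z = 0) to the underside of the seat, each flush with a corner of the seat. Four stretchers, 40 mm wide and 27 mm tall, connect adjacent legs with their undersides at z = 259 mm, each running between the inner faces of the legs it joins and aligned with the legs' outer faces on the other axis.

B is a fence section. Two 92×92 mm posts, 1031 mm tall, stand on the floor with a clear span of 2033 mm between their inner faces. Two horizontal rails of 92×98 mm section span the gap between the posts with their undersides at z = 230 mm and z = 759 mm, flush with the posts' −y face. 9 pickets, each 80 mm wide, 22 mm thick and 850 mm tall, are fixed to the +y face of the rails with their bottoms at z = 107 mm, evenly spaced across the span with equal gaps (rounded down to the nearest mm) at the −x end and between each pair — any rounding remainder accumulates at the +x end.

The fence section is on the floor beside the stool on its +x side.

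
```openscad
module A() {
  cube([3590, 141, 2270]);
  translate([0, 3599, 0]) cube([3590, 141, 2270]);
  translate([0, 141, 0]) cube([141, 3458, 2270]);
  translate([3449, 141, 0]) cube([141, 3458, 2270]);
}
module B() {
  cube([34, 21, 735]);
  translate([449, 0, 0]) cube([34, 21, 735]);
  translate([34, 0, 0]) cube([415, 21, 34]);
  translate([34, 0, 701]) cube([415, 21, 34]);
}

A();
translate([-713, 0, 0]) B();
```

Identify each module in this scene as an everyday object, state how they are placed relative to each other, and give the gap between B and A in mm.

A is a house frame. B is a picture frame. The picture frame is on the floor beside the house frame on its −x side. The gap between the picture frame and the house frame is 230 mm.

The picture frame's nearest face is 230 mm from the house frame's −x face.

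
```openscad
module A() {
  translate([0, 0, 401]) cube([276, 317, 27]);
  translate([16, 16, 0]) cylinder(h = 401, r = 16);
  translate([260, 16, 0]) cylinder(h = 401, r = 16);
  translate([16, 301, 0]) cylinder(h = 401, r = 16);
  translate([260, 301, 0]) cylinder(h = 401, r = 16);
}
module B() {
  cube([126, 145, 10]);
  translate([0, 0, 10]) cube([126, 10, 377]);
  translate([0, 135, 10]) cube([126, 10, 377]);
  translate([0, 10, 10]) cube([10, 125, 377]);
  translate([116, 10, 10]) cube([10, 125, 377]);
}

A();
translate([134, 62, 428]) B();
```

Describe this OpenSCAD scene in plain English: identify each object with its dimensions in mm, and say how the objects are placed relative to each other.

A is a four-legged stool. The seat is 276×317 mm, 27 mm thick, top at z = 428 mm. It stands on four round legs, each 32 mm in diameter, from z = 0 to the seat underside, each leg's axis is inset half a diameter from the nearest pair of seat edges (so the leg's bounding box is flush with the corner).

B is an open-topped rectangular box: outside dimensions 126×145×387 mm, with a uniform wall and base thickness of 10 mm. The base is a full 126×145 slab on the floor; four walls sit on top of the base. The front and back walls (the −y and +y sides) span the full width; the two side walls fit between them.

The open box is on top of the stool.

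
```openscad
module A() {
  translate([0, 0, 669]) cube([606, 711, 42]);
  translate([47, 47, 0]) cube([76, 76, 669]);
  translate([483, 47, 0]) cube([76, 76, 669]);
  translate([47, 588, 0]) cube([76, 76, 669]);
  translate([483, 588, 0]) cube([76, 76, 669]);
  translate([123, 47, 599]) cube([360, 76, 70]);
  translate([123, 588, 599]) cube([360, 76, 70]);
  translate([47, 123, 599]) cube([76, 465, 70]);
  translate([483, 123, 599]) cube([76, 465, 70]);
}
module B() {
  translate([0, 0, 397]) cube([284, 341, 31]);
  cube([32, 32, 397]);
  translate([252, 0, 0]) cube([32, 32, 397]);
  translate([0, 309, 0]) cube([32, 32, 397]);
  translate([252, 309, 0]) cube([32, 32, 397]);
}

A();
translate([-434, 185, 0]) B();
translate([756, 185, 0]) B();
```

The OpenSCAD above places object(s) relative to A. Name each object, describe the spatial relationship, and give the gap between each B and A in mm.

Each stool's nearest face is 150 mm from the table's bounding box.

A is a table. B is a stool. Two stools sit around the table at the −x, +x sides. The gap between each stool and the table is 150 mm.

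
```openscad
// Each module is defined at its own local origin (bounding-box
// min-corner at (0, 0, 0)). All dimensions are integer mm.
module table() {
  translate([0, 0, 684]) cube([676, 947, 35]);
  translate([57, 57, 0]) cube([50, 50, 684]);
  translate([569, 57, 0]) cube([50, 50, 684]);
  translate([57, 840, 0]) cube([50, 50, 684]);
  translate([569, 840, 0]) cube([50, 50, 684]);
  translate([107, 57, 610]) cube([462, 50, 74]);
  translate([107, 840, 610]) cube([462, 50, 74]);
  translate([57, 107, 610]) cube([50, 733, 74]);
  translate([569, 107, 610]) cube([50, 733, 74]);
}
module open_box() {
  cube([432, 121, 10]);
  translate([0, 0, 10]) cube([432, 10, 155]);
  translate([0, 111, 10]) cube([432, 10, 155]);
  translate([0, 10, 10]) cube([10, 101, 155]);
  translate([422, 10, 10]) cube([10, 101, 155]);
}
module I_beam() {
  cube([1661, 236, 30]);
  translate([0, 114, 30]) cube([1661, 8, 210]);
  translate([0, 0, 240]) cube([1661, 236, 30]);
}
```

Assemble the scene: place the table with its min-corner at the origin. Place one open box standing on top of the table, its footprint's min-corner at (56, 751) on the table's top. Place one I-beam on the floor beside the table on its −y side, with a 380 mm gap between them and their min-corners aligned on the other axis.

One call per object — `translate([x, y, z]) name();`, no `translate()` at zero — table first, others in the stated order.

table();
translate([56, 751, 719]) open_box();
translate([0, -616, 0]) I_beam();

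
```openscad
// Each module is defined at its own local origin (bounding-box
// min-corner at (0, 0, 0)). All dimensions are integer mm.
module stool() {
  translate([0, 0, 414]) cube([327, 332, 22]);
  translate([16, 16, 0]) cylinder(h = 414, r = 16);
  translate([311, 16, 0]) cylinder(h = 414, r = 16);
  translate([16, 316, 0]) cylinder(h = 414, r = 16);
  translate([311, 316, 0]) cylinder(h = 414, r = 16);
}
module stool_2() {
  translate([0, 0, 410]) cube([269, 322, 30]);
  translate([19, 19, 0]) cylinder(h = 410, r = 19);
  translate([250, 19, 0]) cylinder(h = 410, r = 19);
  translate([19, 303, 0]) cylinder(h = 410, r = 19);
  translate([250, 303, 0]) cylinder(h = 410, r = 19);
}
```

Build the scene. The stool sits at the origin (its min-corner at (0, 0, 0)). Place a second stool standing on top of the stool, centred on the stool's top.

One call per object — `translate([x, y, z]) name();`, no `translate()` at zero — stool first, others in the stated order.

stool();
translate([29, 5, 436]) stool_2();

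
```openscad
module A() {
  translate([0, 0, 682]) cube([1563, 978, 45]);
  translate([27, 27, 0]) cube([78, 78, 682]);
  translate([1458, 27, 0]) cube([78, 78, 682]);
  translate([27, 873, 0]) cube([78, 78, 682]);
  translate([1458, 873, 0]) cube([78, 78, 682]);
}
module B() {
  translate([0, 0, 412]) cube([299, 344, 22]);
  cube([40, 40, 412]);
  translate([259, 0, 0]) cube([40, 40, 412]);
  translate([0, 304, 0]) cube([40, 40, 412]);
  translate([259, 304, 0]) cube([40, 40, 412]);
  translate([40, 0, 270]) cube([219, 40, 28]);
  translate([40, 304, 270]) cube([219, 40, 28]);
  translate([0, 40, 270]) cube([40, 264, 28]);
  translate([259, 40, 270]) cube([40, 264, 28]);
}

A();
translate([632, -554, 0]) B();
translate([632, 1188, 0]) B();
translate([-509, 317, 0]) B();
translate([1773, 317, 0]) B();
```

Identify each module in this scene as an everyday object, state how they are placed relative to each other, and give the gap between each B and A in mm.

Each stool's nearest face is 210 mm from the table's bounding box.

A is a table. B is a stool. Four stools sit around the table at the −y, +y, −x, +x sides. The gap between each stool and the table is 210 mm.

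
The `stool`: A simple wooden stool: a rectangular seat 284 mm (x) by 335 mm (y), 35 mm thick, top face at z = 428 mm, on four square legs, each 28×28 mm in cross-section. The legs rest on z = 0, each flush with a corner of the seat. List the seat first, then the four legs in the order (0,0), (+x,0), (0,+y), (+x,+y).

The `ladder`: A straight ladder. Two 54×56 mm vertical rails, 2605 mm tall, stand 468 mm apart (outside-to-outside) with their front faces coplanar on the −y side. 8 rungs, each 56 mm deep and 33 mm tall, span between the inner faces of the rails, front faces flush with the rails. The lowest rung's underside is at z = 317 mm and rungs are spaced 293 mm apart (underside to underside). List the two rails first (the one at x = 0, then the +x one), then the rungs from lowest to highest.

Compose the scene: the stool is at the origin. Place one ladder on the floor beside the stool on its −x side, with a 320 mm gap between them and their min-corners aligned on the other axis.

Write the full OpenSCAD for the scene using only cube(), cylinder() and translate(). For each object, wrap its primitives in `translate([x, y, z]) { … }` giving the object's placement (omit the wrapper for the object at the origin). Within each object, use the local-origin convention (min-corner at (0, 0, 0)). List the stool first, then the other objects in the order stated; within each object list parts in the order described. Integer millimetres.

translate([0, 0, 393]) cube([284, 335, 35]);
cube([28, 28, 393]);
translate([256, 0, 0]) cube([28, 28, 393]);
translate([0, 307, 0]) cube([28, 28, 393]);
translate([256, 307, 0]) cube([28, 28, 393]);
translate([-788, 0, 0]) {
  cube([54, 56, 2605]);
  translate([414, 0, 0]) cube([54, 56, 2605]);
  translate([54, 0, 317]) cube([360, 56, 33]);
  translate([54, 0, 610]) cube([360, 56, 33]);
  translate([54, 0, 903]) cube([360, 56, 33]);
  translate([54, 0, 1196]) cube([360, 56, 33]);
  translate([54, 0, 1489]) cube([360, 56, 33]);
  translate([54, 0, 1782]) cube([360, 56, 33]);
  translate([54, 0, 2075]) cube([360, 56, 33]);
  translate([54, 0, 2368]) cube([360, 56, 33]);
}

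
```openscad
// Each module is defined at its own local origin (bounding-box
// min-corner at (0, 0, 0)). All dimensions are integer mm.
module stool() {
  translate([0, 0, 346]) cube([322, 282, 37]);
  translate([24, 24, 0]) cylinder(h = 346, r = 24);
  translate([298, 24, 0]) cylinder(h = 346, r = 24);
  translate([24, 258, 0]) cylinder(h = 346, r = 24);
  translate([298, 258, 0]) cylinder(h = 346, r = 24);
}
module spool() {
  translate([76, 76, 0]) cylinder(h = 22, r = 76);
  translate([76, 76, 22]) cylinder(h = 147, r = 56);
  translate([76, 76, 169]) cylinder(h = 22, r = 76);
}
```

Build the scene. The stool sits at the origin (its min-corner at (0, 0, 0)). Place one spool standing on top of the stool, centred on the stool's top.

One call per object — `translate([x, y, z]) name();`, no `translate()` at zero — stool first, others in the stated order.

stool();
translate([85, 65, 383]) spool();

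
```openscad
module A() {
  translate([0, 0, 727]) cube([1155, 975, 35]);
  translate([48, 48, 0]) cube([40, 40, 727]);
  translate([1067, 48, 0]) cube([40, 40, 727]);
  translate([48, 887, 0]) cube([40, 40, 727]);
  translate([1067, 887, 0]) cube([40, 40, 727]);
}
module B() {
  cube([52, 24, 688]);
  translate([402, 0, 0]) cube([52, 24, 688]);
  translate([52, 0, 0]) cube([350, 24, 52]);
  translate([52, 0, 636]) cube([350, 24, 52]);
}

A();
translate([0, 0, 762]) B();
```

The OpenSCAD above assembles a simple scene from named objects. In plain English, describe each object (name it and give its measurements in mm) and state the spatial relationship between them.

A is a table with a 1155×975 mm rectangular top, 35 mm thick, top surface at z = 762 mm, supported by four 40×40 mm square legs, each inset 48 mm from the nearest pair of top edges, running from the floor.

B is a picture frame with a 350×584 mm rectangular opening (x by z) and a uniform 52 mm border on every side. Frame depth is 24 mm along y. It is built from two vertical stiles running the full outside height and two horizontal rails spanning the gap between the stiles.

The picture frame is on top of the table.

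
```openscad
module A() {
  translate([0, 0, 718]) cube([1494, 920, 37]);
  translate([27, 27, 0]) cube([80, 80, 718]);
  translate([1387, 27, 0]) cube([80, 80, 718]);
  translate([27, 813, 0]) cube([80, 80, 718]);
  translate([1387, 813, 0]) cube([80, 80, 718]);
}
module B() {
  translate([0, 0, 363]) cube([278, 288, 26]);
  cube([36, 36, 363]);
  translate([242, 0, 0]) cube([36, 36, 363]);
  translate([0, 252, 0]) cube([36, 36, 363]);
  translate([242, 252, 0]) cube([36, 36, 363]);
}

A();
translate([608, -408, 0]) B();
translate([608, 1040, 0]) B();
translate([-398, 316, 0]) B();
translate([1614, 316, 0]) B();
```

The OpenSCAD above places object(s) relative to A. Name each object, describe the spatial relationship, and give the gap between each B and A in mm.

A is a table. B is a stool. Four stools sit around the table at the −y, +y, −x, +x sides. The gap between each stool and the table is 120 mm.

Each stool's nearest face is 120 mm from the table's bounding box.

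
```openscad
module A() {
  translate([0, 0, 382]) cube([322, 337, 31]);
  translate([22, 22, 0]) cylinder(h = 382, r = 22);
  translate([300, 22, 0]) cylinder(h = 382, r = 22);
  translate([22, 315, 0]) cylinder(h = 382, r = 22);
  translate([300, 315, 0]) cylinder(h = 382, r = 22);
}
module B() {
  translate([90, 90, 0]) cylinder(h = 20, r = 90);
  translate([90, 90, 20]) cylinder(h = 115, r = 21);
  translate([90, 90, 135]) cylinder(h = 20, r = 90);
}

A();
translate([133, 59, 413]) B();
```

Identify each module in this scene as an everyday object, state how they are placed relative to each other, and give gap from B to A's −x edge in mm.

The spool's min-x is at 133; the stool's min-x is 0; gap = 133 mm.

A is a stool. B is a spool. The spool is on top of the stool. The gap from the spool to the stool's −x edge is 133 mm.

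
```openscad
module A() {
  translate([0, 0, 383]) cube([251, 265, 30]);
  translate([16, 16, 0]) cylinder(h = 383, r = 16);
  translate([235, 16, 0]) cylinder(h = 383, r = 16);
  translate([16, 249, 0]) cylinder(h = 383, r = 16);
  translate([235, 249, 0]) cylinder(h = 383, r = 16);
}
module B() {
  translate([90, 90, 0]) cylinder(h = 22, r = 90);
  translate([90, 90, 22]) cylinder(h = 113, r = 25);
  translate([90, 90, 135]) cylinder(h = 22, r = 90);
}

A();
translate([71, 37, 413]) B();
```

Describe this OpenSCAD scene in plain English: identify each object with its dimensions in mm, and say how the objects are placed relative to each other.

A is a four-legged stool. The seat is a 251×265×30 mm slab whose top surface is at z = 413 mm; four round legs, each 32 mm in diameter, run from the floor (z = 0) to the underside of the seat, each leg's axis is inset half a diameter from the nearest pair of seat edges (so the leg's bounding box is flush with the corner).

B is a spool: two coaxial disc flanges of radius 90 mm and thickness 22 mm, joined by a core cylinder of radius 25 mm and height 113 mm. The lower flange rests on z = 0 and the three cylinders share a vertical axis.

The spool is on top of the stool.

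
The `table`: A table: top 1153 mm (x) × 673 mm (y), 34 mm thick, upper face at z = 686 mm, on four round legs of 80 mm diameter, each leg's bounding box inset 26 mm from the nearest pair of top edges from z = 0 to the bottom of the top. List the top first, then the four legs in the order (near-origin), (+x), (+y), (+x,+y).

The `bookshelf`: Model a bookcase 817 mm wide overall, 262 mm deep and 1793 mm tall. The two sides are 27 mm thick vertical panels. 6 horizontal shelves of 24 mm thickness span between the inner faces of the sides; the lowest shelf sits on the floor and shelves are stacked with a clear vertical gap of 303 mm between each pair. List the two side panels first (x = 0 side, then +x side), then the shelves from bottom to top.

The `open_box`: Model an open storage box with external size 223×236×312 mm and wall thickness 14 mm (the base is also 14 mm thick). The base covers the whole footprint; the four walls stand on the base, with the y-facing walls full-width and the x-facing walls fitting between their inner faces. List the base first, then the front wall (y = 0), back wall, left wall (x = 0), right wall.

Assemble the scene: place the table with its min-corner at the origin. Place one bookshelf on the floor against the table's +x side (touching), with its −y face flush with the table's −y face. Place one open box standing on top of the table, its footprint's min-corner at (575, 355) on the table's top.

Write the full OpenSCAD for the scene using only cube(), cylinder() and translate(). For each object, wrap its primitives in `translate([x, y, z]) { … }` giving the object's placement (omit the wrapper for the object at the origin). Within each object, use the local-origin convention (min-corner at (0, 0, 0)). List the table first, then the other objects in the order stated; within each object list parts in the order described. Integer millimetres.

translate([0, 0, 652]) cube([1153, 673, 34]);
translate([66, 66, 0]) cylinder(h = 652, r = 40);
translate([1087, 66, 0]) cylinder(h = 652, r = 40);
translate([66, 607, 0]) cylinder(h = 652, r = 40);
translate([1087, 607, 0]) cylinder(h = 652, r = 40);
translate([1153, 0, 0]) {
  cube([27, 262, 1793]);
  translate([790, 0, 0]) cube([27, 262, 1793]);
  translate([27, 0, 0]) cube([763, 262, 24]);
  translate([27, 0, 327]) cube([763, 262, 24]);
  translate([27, 0, 654]) cube([763, 262, 24]);
  translate([27, 0, 981]) cube([763, 262, 24]);
  translate([27, 0, 1308]) cube([763, 262, 24]);
  translate([27, 0, 1635]) cube([763, 262, 24]);
}
translate([575, 355, 686]) {
  cube([223, 236, 14]);
  translate([0, 0, 14]) cube([223, 14, 298]);
  translate([0, 222, 14]) cube([223, 14, 298]);
  translate([0, 14, 14]) cube([14, 208, 298]);
  translate([209, 14, 14]) cube([14, 208, 298]);
}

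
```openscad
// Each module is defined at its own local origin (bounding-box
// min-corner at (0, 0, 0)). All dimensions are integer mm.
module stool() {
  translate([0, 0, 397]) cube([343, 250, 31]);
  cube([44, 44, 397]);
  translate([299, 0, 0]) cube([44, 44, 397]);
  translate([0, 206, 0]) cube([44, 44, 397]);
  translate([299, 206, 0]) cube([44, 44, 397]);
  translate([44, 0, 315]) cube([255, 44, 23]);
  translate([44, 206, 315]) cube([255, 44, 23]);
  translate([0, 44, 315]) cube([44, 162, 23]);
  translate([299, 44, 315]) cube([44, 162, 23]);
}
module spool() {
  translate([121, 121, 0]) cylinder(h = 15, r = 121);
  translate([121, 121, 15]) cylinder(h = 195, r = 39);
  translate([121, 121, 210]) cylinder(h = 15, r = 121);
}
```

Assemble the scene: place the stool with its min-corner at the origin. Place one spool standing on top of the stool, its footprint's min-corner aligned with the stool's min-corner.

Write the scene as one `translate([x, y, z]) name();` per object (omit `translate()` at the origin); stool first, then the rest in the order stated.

stool();
translate([0, 0, 428]) spool();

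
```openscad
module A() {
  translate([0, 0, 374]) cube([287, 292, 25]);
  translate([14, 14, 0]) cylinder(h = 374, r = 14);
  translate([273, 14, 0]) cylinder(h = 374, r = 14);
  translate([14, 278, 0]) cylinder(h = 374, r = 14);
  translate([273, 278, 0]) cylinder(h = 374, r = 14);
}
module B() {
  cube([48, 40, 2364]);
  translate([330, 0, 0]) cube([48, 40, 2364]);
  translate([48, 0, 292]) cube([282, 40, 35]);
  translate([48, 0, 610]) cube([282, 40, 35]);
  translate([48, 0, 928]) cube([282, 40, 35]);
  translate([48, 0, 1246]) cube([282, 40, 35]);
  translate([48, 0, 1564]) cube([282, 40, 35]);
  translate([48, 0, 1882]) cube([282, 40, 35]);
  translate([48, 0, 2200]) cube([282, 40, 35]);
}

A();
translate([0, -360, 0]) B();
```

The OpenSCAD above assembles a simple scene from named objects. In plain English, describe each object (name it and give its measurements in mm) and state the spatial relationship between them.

A is a simple wooden stool: a rectangular seat 287 mm (x) by 292 mm (y), 25 mm thick, top face at z = 399 mm, on four round legs, each 28 mm in diameter. The legs rest on z = 0, each leg's axis is inset half a diameter from the nearest pair of seat edges (so the leg's bounding box is flush with the corner).

B is a straight ladder. Two 48×40 mm vertical rails, 2364 mm tall, stand 378 mm apart (outside-to-outside) with their front faces coplanar on the −y side. 7 rungs, each 40 mm deep and 35 mm tall, span between the inner faces of the rails, front faces flush with the rails. The lowest rung's underside is at z = 292 mm and rungs are spaced 318 mm apart (underside to underside).

The ladder is on the floor beside the stool on its −y side.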